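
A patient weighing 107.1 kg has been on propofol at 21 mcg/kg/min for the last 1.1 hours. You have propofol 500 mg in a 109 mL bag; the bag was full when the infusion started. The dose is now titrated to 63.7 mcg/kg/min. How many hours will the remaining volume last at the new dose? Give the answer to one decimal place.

Initial rate:
Dose = 21 mcg/kg/min × 107.1 kg = 2249.1 mcg/min
2249.1 mcg/min × 60 min/hr = 134946 mcg/hr
Concentration = 500 mg ÷ 109 mL = 4.587156 mg/mL = 4587.156 mcg/mL
Rate = 134946 mcg/hr ÷ 4587.156 mcg/mL = 29.41823 mL/hr
Volume infused so far = 29.41823 mL/hr × 1.1 hr = 32.36005 mL
Volume remaining = 109 − 32.36005 = 76.63995 mL
New rate:
Dose = 63.7 mcg/kg/min × 107.1 kg = 6822.27 mcg/min
6822.27 mcg/min × 60 min/hr = 409336.2 mcg/hr
Rate = 409336.2 mcg/hr ÷ 4587.156 mcg/mL = 89.23529 mL/hr
Time remaining = 76.63995 mL ÷ 89.23529 mL/hr = 0.8588525 hr

0.9 hours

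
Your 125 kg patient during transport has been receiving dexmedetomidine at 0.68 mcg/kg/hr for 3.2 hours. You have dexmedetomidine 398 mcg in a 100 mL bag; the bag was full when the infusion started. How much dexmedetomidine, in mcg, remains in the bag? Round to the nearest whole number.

126 mcg

Dose = 0.68 mcg/kg/hr × 125 kg = 85 mcg/hr
Concentration = 398 mcg ÷ 100 mL = 3.98 mcg/mL
Rate = 85 mcg/hr ÷ 3.98 mcg/mL = 21.35678 mL/hr
Volume infused = 21.35678 mL/hr × 3.2 hr = 68.34171 mL
Volume remaining = 100 − 68.34171 = 31.65829 mL
Drug remaining = 31.65829 mL × 3.98 mcg/mL = 126 mcg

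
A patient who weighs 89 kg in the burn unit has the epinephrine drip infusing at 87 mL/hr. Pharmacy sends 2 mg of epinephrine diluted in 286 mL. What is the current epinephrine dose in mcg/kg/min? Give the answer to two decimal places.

Concentration = 2 mg ÷ 286 mL = 0.006993007 mg/mL = 6.993007 mcg/mL
Drug rate = 87 mL/hr × 6.993007 mcg/mL = 608.3916 mcg/hr
608.3916 mcg/hr ÷ 60 min/hr = 10.13986 mcg/min
10.13986 mcg/min ÷ 89 kg = 0.113931 mcg/kg/min

0.11 mcg/kg/min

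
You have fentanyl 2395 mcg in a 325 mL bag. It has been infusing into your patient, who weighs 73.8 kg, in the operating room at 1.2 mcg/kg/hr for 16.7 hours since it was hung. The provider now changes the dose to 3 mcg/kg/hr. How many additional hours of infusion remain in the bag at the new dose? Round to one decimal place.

Initial rate:
Dose = 1.2 mcg/kg/hr × 73.8 kg = 88.56 mcg/hr
Concentration = 2395 mcg ÷ 325 mL = 7.369231 mcg/mL
Rate = 88.56 mcg/hr ÷ 7.369231 mcg/mL = 12.01754 mL/hr
Volume infused so far = 12.01754 mL/hr × 16.7 hr = 200.6929 mL
Volume remaining = 325 − 200.6929 = 124.3071 mL
New rate:
Dose = 3 mcg/kg/hr × 73.8 kg = 221.4 mcg/hr
Rate = 221.4 mcg/hr ÷ 7.369231 mcg/mL = 30.04384 mL/hr
Time remaining = 124.3071 mL ÷ 30.04384 mL/hr = 4.137525 hr

4.1 hours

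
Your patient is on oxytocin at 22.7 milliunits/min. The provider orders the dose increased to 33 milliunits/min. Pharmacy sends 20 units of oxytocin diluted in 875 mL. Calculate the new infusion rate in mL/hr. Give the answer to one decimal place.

33 milliunits/min × 60 min/hr = 1980 milliunits/hr
Concentration = 20 units ÷ 875 mL = 0.02285714 units/mL = 22.85714 milliunits/mL
Rate = 1980 milliunits/hr ÷ 22.85714 milliunits/mL = 86.625 mL/hr

86.6 mL/hr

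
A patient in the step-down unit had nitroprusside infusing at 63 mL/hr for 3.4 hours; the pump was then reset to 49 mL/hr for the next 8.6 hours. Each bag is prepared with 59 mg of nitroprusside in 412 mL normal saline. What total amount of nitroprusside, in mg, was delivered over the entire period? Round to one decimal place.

Concentration = 59 mg ÷ 412 mL = 0.1432039 mg/mL
Stage 1: 63 mL/hr × 3.4 hr = 214.2 mL → 214.2 mL × 0.1432039 mg/mL = 30.67427 mg
Stage 2: 49 mL/hr × 8.6 hr = 421.4 mL → 421.4 mL × 0.1432039 mg/mL = 60.34612 mg
Total = 30.67427 + 60.34612 = 91.02039 mg

91.0 mg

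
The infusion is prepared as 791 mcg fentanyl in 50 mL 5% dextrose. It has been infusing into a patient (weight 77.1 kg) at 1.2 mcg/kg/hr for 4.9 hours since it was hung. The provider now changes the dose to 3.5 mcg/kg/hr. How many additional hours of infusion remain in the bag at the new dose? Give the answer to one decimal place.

1.3 hours

Initial rate:
Dose = 1.2 mcg/kg/hr × 77.1 kg = 92.52 mcg/hr
Concentration = 791 mcg ÷ 50 mL = 15.82 mcg/mL
Rate = 92.52 mcg/hr ÷ 15.82 mcg/mL = 5.848293 mL/hr
Volume infused so far = 5.848293 mL/hr × 4.9 hr = 28.65664 mL
Volume remaining = 50 − 28.65664 = 21.34336 mL
New rate:
Dose = 3.5 mcg/kg/hr × 77.1 kg = 269.85 mcg/hr
Rate = 269.85 mcg/hr ÷ 15.82 mcg/mL = 17.05752 mL/hr
Time remaining = 21.34336 mL ÷ 17.05752 mL/hr = 1.251258 hr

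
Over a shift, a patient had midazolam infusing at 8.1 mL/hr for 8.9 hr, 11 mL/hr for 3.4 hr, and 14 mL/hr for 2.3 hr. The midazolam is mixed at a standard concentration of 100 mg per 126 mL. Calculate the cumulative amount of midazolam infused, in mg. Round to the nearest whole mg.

Concentration = 100 mg ÷ 126 mL = 0.7936508 mg/mL
Stage 1: 8.1 mL/hr × 8.9 hr = 72.09 mL → 72.09 mL × 0.7936508 mg/mL = 57.21429 mg
Stage 2: 11 mL/hr × 3.4 hr = 37.4 mL → 37.4 mL × 0.7936508 mg/mL = 29.68254 mg
Stage 3: 14 mL/hr × 2.3 hr = 32.2 mL → 32.2 mL × 0.7936508 mg/mL = 25.55556 mg
Total = 57.21429 + 29.68254 + 25.55556 = 112.4524 mg

112 mg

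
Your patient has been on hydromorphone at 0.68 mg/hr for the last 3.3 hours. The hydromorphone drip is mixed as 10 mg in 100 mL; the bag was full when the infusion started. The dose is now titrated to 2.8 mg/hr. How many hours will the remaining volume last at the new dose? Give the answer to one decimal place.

Initial rate:
Concentration = 10 mg ÷ 100 mL = 0.1 mg/mL
Rate = 0.68 mg/hr ÷ 0.1 mg/mL = 6.8 mL/hr
Volume infused so far = 6.8 mL/hr × 3.3 hr = 22.44 mL
Volume remaining = 100 − 22.44 = 77.56 mL
New rate:
Rate = 2.8 mg/hr ÷ 0.1 mg/mL = 28 mL/hr
Time remaining = 77.56 mL ÷ 28 mL/hr = 2.77 hr

2.8 hours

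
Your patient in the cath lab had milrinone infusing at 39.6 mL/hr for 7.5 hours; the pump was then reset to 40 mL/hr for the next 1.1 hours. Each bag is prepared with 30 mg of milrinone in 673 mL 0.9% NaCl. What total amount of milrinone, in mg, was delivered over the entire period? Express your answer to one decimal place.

15.2 mg

Concentration = 30 mg ÷ 673 mL = 0.04457652 mg/mL
Stage 1: 39.6 mL/hr × 7.5 hr = 297 mL → 297 mL × 0.04457652 mg/mL = 13.23923 mg
Stage 2: 40 mL/hr × 1.1 hr = 44 mL → 44 mL × 0.04457652 mg/mL = 1.961367 mg
Total = 13.23923 + 1.961367 = 15.20059 mg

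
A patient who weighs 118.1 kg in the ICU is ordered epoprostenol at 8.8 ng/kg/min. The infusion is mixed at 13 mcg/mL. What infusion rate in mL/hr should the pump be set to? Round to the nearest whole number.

Dose = 8.8 ng/kg/min × 118.1 kg = 1039.28 ng/min
1039.28 ng/min × 60 min/hr = 62356.8 ng/hr
Concentration = 13 mcg/mL = 13000 ng/mL
Rate = 62356.8 ng/hr ÷ 13000 ng/mL = 4.796677 mL/hr

5 mL/hr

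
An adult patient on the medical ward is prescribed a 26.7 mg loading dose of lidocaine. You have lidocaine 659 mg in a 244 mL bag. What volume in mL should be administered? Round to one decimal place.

Concentration = 659 mg ÷ 244 mL = 2.70082 mg/mL
Volume = 26.7 mg ÷ 2.70082 mg/mL = 9.885888 mL

9.9 mL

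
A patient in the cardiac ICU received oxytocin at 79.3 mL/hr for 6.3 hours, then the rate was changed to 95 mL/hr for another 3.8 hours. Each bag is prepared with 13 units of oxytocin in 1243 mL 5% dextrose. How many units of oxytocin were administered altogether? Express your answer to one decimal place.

Concentration = 13 units ÷ 1243 mL = 0.01045857 units/mL
Stage 1: 79.3 mL/hr × 6.3 hr = 499.59 mL → 499.59 mL × 0.01045857 units/mL = 5.224996 units
Stage 2: 95 mL/hr × 3.8 hr = 361 mL → 361 mL × 0.01045857 units/mL = 3.775543 units
Total = 5.224996 + 3.775543 = 9.000539 units

9.0 units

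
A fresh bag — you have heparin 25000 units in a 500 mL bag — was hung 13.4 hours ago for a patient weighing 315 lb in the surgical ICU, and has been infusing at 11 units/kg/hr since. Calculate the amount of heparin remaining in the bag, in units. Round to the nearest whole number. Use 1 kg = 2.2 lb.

Weight = 315 lb ÷ 2.2 lb/kg = 143.1818 kg
Dose = 11 units/kg/hr × 143.1818 kg = 1575 units/hr
Concentration = 25000 units ÷ 500 mL = 50 units/mL
Rate = 1575 units/hr ÷ 50 units/mL = 31.5 mL/hr
Volume infused = 31.5 mL/hr × 13.4 hr = 422.1 mL
Volume remaining = 500 − 422.1 = 77.9 mL
Drug remaining = 77.9 mL × 50 units/mL = 3895 units

3895 units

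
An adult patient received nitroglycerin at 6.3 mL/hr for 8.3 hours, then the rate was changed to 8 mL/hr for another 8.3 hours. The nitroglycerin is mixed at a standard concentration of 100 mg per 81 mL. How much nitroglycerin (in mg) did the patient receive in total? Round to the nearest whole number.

147 mg

Concentration = 100 mg ÷ 81 mL = 1.234568 mg/mL
Stage 1: 6.3 mL/hr × 8.3 hr = 52.29 mL → 52.29 mL × 1.234568 mg/mL = 64.55556 mg
Stage 2: 8 mL/hr × 8.3 hr = 66.4 mL → 66.4 mL × 1.234568 mg/mL = 81.97531 mg
Total = 64.55556 + 81.97531 = 146.5309 mg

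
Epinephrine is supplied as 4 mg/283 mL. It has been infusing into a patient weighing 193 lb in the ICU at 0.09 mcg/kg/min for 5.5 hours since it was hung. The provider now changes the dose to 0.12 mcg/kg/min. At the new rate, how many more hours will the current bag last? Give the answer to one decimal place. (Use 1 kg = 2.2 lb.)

Initial rate:
Weight = 193 lb ÷ 2.2 lb/kg = 87.72727 kg
Dose = 0.09 mcg/kg/min × 87.72727 kg = 7.895455 mcg/min
7.895455 mcg/min × 60 min/hr = 473.7273 mcg/hr
Concentration = 4 mg ÷ 283 mL = 0.01413428 mg/mL = 14.13428 mcg/mL
Rate = 473.7273 mcg/hr ÷ 14.13428 mcg/mL = 33.5162 mL/hr
Volume infused so far = 33.5162 mL/hr × 5.5 hr = 184.3391 mL
Volume remaining = 283 − 184.3391 = 98.66088 mL
New rate:
Dose = 0.12 mcg/kg/min × 87.72727 kg = 10.52727 mcg/min
10.52727 mcg/min × 60 min/hr = 631.6364 mcg/hr
Rate = 631.6364 mcg/hr ÷ 14.13428 mcg/mL = 44.68827 mL/hr
Time remaining = 98.66088 mL ÷ 44.68827 mL/hr = 2.207758 hr

2.2 hours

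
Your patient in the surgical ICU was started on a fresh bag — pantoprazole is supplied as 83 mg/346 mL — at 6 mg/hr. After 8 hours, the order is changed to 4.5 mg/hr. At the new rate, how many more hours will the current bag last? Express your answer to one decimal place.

Initial rate:
Concentration = 83 mg ÷ 346 mL = 0.2398844 mg/mL
Rate = 6 mg/hr ÷ 0.2398844 mg/mL = 25.01205 mL/hr
Volume infused so far = 25.01205 mL/hr × 8 hr = 200.0964 mL
Volume remaining = 346 − 200.0964 = 145.9036 mL
New rate:
Rate = 4.5 mg/hr ÷ 0.2398844 mg/mL = 18.75904 mL/hr
Time remaining = 145.9036 mL ÷ 18.75904 mL/hr = 7.777778 hr

7.8 hours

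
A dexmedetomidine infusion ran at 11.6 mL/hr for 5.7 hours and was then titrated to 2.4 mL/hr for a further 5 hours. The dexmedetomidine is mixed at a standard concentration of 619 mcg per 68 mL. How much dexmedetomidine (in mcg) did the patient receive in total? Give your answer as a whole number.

Concentration = 619 mcg ÷ 68 mL = 9.102941 mcg/mL
Stage 1: 11.6 mL/hr × 5.7 hr = 66.12 mL → 66.12 mL × 9.102941 mcg/mL = 601.8865 mcg
Stage 2: 2.4 mL/hr × 5 hr = 12 mL → 12 mL × 9.102941 mcg/mL = 109.2353 mcg
Total = 601.8865 + 109.2353 = 711.1218 mcg

711 mcg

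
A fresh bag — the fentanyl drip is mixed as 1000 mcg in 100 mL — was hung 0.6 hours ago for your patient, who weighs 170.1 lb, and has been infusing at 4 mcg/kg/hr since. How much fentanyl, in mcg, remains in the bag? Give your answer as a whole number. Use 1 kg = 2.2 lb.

814 mcg

Weight = 170.1 lb ÷ 2.2 lb/kg = 77.31818 kg
Dose = 4 mcg/kg/hr × 77.31818 kg = 309.2727 mcg/hr
Concentration = 1000 mcg ÷ 100 mL = 10 mcg/mL
Rate = 309.2727 mcg/hr ÷ 10 mcg/mL = 30.92727 mL/hr
Volume infused = 30.92727 mL/hr × 0.6 hr = 18.55636 mL
Volume remaining = 100 − 18.55636 = 81.44364 mL
Drug remaining = 81.44364 mL × 10 mcg/mL = 814.4364 mcg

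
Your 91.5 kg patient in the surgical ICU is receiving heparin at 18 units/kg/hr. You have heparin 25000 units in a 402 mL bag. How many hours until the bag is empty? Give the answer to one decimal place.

Dose = 18 units/kg/hr × 91.5 kg = 1647 units/hr
Concentration = 25000 units ÷ 402 mL = 62.18905 units/mL
Rate = 1647 units/hr ÷ 62.18905 units/mL = 26.48376 mL/hr
Duration = 402 mL ÷ 26.48376 mL/hr = 15.17911 hr

15.2 hours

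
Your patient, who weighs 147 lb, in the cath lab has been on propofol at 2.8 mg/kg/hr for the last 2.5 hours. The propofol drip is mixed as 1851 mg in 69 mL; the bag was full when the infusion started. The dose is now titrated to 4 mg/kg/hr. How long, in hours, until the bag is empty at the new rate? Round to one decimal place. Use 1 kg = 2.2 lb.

5.2 hours

Initial rate:
Weight = 147 lb ÷ 2.2 lb/kg = 66.81818 kg
Dose = 2.8 mg/kg/hr × 66.81818 kg = 187.0909 mg/hr
Concentration = 1851 mg ÷ 69 mL = 26.82609 mg/mL
Rate = 187.0909 mg/hr ÷ 26.82609 mg/mL = 6.974215 mL/hr
Volume infused so far = 6.974215 mL/hr × 2.5 hr = 17.43554 mL
Volume remaining = 69 − 17.43554 = 51.56446 mL
New rate:
Dose = 4 mg/kg/hr × 66.81818 kg = 267.2727 mg/hr
Rate = 267.2727 mg/hr ÷ 26.82609 mg/mL = 9.963165 mL/hr
Time remaining = 51.56446 mL ÷ 9.963165 mL/hr = 5.17551 hr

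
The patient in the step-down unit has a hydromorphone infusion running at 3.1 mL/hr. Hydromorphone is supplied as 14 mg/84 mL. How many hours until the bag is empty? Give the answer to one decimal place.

Duration = 84 mL ÷ 3.1 mL/hr = 27.09677 hr

27.1 hours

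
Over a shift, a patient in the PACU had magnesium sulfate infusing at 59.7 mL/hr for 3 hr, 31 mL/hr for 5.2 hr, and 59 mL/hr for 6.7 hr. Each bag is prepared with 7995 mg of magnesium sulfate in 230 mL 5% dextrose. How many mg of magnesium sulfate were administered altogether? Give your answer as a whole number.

Concentration = 7995 mg ÷ 230 mL = 34.76087 mg/mL
Stage 1: 59.7 mL/hr × 3 hr = 179.1 mL → 179.1 mL × 34.76087 mg/mL = 6225.672 mg
Stage 2: 31 mL/hr × 5.2 hr = 161.2 mL → 161.2 mL × 34.76087 mg/mL = 5603.452 mg
Stage 3: 59 mL/hr × 6.7 hr = 395.3 mL → 395.3 mL × 34.76087 mg/mL = 13740.97 mg
Total = 6225.672 + 5603.452 + 13740.97 = 25570.1 mg

25570 mg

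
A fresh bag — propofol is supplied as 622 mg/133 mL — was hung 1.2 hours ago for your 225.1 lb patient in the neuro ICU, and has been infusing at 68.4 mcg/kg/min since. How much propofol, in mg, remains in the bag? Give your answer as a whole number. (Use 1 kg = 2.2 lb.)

Weight = 225.1 lb ÷ 2.2 lb/kg = 102.3182 kg
Dose = 68.4 mcg/kg/min × 102.3182 kg = 6998.564 mcg/min
6998.564 mcg/min × 60 min/hr = 419913.8 mcg/hr
Concentration = 622 mg ÷ 133 mL = 4.676692 mg/mL = 4676.692 mcg/mL
Rate = 419913.8 mcg/hr ÷ 4676.692 mcg/mL = 89.78865 mL/hr
Volume infused = 89.78865 mL/hr × 1.2 hr = 107.7464 mL
Volume remaining = 133 − 107.7464 = 25.25362 mL
Drug remaining = 25.25362 mL × 4676.692 mcg/mL = 118103.4 mcg = 118.1034 mg

118 mg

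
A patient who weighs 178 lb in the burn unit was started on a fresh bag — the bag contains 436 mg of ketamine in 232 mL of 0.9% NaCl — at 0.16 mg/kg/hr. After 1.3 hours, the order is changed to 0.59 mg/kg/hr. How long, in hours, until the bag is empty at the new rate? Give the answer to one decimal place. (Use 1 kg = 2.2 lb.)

8.8 hours

Initial rate:
Weight = 178 lb ÷ 2.2 lb/kg = 80.90909 kg
Dose = 0.16 mg/kg/hr × 80.90909 kg = 12.94545 mg/hr
Concentration = 436 mg ÷ 232 mL = 1.87931 mg/mL
Rate = 12.94545 mg/hr ÷ 1.87931 mg/mL = 6.888407 mL/hr
Volume infused so far = 6.888407 mL/hr × 1.3 hr = 8.954929 mL
Volume remaining = 232 − 8.954929 = 223.0451 mL
New rate:
Dose = 0.59 mg/kg/hr × 80.90909 kg = 47.73636 mg/hr
Rate = 47.73636 mg/hr ÷ 1.87931 mg/mL = 25.401 mL/hr
Time remaining = 223.0451 mL ÷ 25.401 mL/hr = 8.780956 hr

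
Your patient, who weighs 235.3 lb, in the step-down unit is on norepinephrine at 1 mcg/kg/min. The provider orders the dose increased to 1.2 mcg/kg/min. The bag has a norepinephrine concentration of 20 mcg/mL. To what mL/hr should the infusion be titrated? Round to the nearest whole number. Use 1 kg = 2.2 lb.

Weight = 235.3 lb ÷ 2.2 lb/kg = 106.9545 kg
Dose = 1.2 mcg/kg/min × 106.9545 kg = 128.3455 mcg/min
128.3455 mcg/min × 60 min/hr = 7700.727 mcg/hr
Rate = 7700.727 mcg/hr ÷ 20 mcg/mL = 385.0364 mL/hr

385 mL/hr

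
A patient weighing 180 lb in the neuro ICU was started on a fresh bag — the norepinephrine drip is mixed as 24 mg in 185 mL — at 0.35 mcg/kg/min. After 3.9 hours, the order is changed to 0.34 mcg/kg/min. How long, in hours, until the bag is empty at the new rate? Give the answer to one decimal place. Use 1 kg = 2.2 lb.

10.4 hours

Initial rate:
Weight = 180 lb ÷ 2.2 lb/kg = 81.81818 kg
Dose = 0.35 mcg/kg/min × 81.81818 kg = 28.63636 mcg/min
28.63636 mcg/min × 60 min/hr = 1718.182 mcg/hr
Concentration = 24 mg ÷ 185 mL = 0.1297297 mg/mL = 129.7297 mcg/mL
Rate = 1718.182 mcg/hr ÷ 129.7297 mcg/mL = 13.24432 mL/hr
Volume infused so far = 13.24432 mL/hr × 3.9 hr = 51.65284 mL
Volume remaining = 185 − 51.65284 = 133.3472 mL
New rate:
Dose = 0.34 mcg/kg/min × 81.81818 kg = 27.81818 mcg/min
27.81818 mcg/min × 60 min/hr = 1669.091 mcg/hr
Rate = 1669.091 mcg/hr ÷ 129.7297 mcg/mL = 12.86591 mL/hr
Time remaining = 133.3472 mL ÷ 12.86591 mL/hr = 10.36438 hr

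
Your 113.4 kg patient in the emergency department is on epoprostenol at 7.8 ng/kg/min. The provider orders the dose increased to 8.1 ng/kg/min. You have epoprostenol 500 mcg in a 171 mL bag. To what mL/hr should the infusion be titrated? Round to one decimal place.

18.8 mL/hr

Dose = 8.1 ng/kg/min × 113.4 kg = 918.54 ng/min
918.54 ng/min × 60 min/hr = 55112.4 ng/hr
Concentration = 500 mcg ÷ 171 mL = 2.923977 mcg/mL = 2923.977 ng/mL
Rate = 55112.4 ng/hr ÷ 2923.977 ng/mL = 18.84844 mL/hr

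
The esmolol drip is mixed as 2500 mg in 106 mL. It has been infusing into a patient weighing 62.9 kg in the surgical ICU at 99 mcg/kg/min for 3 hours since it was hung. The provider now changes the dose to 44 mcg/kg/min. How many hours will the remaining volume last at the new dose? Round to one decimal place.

8.3 hours

Initial rate:
Dose = 99 mcg/kg/min × 62.9 kg = 6227.1 mcg/min
6227.1 mcg/min × 60 min/hr = 373626 mcg/hr
Concentration = 2500 mg ÷ 106 mL = 23.58491 mg/mL = 23584.91 mcg/mL
Rate = 373626 mcg/hr ÷ 23584.91 mcg/mL = 15.84174 mL/hr
Volume infused so far = 15.84174 mL/hr × 3 hr = 47.52523 mL
Volume remaining = 106 − 47.52523 = 58.47477 mL
New rate:
Dose = 44 mcg/kg/min × 62.9 kg = 2767.6 mcg/min
2767.6 mcg/min × 60 min/hr = 166056 mcg/hr
Rate = 166056 mcg/hr ÷ 23584.91 mcg/mL = 7.040774 mL/hr
Time remaining = 58.47477 mL ÷ 7.040774 mL/hr = 8.305162 hr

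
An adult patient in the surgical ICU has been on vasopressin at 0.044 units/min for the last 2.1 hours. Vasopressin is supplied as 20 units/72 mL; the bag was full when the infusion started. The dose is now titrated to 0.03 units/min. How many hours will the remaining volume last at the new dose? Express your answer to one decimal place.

Initial rate:
0.044 units/min × 60 min/hr = 2.64 units/hr
Concentration = 20 units ÷ 72 mL = 0.2777778 units/mL
Rate = 2.64 units/hr ÷ 0.2777778 units/mL = 9.504 mL/hr
Volume infused so far = 9.504 mL/hr × 2.1 hr = 19.9584 mL
Volume remaining = 72 − 19.9584 = 52.0416 mL
New rate:
0.03 units/min × 60 min/hr = 1.8 units/hr
Rate = 1.8 units/hr ÷ 0.2777778 units/mL = 6.48 mL/hr
Time remaining = 52.0416 mL ÷ 6.48 mL/hr = 8.031111 hr

8.0 hours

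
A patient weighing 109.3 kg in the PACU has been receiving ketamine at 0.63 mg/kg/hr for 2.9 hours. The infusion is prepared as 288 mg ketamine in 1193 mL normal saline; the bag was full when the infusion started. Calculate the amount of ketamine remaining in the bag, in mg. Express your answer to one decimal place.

Dose = 0.63 mg/kg/hr × 109.3 kg = 68.859 mg/hr
Concentration = 288 mg ÷ 1193 mL = 0.2414082 mg/mL
Rate = 68.859 mg/hr ÷ 0.2414082 mg/mL = 285.2388 mL/hr
Volume infused = 285.2388 mL/hr × 2.9 hr = 827.1926 mL
Volume remaining = 1193 − 827.1926 = 365.8074 mL
Drug remaining = 365.8074 mL × 0.2414082 mg/mL = 88.3089 mg

88.3 mg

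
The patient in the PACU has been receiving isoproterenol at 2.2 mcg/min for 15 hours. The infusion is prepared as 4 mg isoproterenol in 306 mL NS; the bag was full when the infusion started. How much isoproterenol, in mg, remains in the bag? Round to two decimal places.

2.2 mcg/min × 60 min/hr = 132 mcg/hr
Concentration = 4 mg ÷ 306 mL = 0.0130719 mg/mL = 13.0719 mcg/mL
Rate = 132 mcg/hr ÷ 13.0719 mcg/mL = 10.098 mL/hr
Volume infused = 10.098 mL/hr × 15 hr = 151.47 mL
Volume remaining = 306 − 151.47 = 154.53 mL
Drug remaining = 154.53 mL × 13.0719 mcg/mL = 2020 mcg = 2.02 mg

2.02 mg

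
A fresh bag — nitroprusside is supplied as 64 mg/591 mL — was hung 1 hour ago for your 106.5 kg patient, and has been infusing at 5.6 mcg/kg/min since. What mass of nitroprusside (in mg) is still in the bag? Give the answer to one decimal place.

Dose = 5.6 mcg/kg/min × 106.5 kg = 596.4 mcg/min
596.4 mcg/min × 60 min/hr = 35784 mcg/hr
Concentration = 64 mg ÷ 591 mL = 0.108291 mg/mL = 108.291 mcg/mL
Rate = 35784 mcg/hr ÷ 108.291 mcg/mL = 330.4429 mL/hr
Volume infused = 330.4429 mL/hr × 1 hr = 330.4429 mL
Volume remaining = 591 − 330.4429 = 260.5571 mL
Drug remaining = 260.5571 mL × 108.291 mcg/mL = 28216 mcg = 28.216 mg

28.2 mg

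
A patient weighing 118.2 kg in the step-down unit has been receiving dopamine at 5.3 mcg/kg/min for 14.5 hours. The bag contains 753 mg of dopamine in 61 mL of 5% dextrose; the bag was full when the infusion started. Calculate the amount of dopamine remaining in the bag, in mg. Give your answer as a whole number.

208 mg

Dose = 5.3 mcg/kg/min × 118.2 kg = 626.46 mcg/min
626.46 mcg/min × 60 min/hr = 37587.6 mcg/hr
Concentration = 753 mg ÷ 61 mL = 12.34426 mg/mL = 12344.26 mcg/mL
Rate = 37587.6 mcg/hr ÷ 12344.26 mcg/mL = 3.044945 mL/hr
Volume infused = 3.044945 mL/hr × 14.5 hr = 44.1517 mL
Volume remaining = 61 − 44.1517 = 16.8483 mL
Drug remaining = 16.8483 mL × 12344.26 mcg/mL = 207979.8 mcg = 207.9798 mg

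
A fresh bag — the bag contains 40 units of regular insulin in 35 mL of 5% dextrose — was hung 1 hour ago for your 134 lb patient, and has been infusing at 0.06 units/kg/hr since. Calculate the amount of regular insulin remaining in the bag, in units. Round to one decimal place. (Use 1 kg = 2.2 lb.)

36.3 units

Weight = 134 lb ÷ 2.2 lb/kg = 60.90909 kg
Dose = 0.06 units/kg/hr × 60.90909 kg = 3.654545 units/hr
Concentration = 40 units ÷ 35 mL = 1.142857 units/mL
Rate = 3.654545 units/hr ÷ 1.142857 units/mL = 3.197727 mL/hr
Volume infused = 3.197727 mL/hr × 1 hr = 3.197727 mL
Volume remaining = 35 − 3.197727 = 31.80227 mL
Drug remaining = 31.80227 mL × 1.142857 units/mL = 36.34545 units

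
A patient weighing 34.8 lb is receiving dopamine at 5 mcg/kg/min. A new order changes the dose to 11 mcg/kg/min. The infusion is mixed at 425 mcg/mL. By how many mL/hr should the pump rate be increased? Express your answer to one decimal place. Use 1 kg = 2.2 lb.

At the current dose:
Weight = 34.8 lb ÷ 2.2 lb/kg = 15.81818 kg
Dose = 5 mcg/kg/min × 15.81818 kg = 79.09091 mcg/min
79.09091 mcg/min × 60 min/hr = 4745.455 mcg/hr
Rate = 4745.455 mcg/hr ÷ 425 mcg/mL = 11.16578 mL/hr
At the new dose:
Dose = 11 mcg/kg/min × 15.81818 kg = 174 mcg/min
174 mcg/min × 60 min/hr = 10440 mcg/hr
Rate = 10440 mcg/hr ÷ 425 mcg/mL = 24.56471 mL/hr
Change = 24.56471 − 11.16578 = 13.39893 mL/hr → 13.39893 mL/hr increase

13.4 mL/hr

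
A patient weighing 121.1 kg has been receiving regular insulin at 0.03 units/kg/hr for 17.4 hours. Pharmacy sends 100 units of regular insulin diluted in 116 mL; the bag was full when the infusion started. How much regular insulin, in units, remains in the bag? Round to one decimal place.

36.8 units

Dose = 0.03 units/kg/hr × 121.1 kg = 3.633 units/hr
Concentration = 100 units ÷ 116 mL = 0.862069 units/mL
Rate = 3.633 units/hr ÷ 0.862069 units/mL = 4.21428 mL/hr
Volume infused = 4.21428 mL/hr × 17.4 hr = 73.32847 mL
Volume remaining = 116 − 73.32847 = 42.67153 mL
Drug remaining = 42.67153 mL × 0.862069 units/mL = 36.7858 units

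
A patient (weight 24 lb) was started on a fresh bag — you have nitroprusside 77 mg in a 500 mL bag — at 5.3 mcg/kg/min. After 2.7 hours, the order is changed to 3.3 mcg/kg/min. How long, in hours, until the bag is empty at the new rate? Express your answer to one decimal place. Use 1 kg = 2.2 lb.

Initial rate:
Weight = 24 lb ÷ 2.2 lb/kg = 10.90909 kg
Dose = 5.3 mcg/kg/min × 10.90909 kg = 57.81818 mcg/min
57.81818 mcg/min × 60 min/hr = 3469.091 mcg/hr
Concentration = 77 mg ÷ 500 mL = 0.154 mg/mL = 154 mcg/mL
Rate = 3469.091 mcg/hr ÷ 154 mcg/mL = 22.52656 mL/hr
Volume infused so far = 22.52656 mL/hr × 2.7 hr = 60.82172 mL
Volume remaining = 500 − 60.82172 = 439.1783 mL
New rate:
Dose = 3.3 mcg/kg/min × 10.90909 kg = 36 mcg/min
36 mcg/min × 60 min/hr = 2160 mcg/hr
Rate = 2160 mcg/hr ÷ 154 mcg/mL = 14.02597 mL/hr
Time remaining = 439.1783 mL ÷ 14.02597 mL/hr = 31.31178 hr

31.3 hours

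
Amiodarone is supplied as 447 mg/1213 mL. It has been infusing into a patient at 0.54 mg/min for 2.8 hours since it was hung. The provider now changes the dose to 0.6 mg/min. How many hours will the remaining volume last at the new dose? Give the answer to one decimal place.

Initial rate:
0.54 mg/min × 60 min/hr = 32.4 mg/hr
Concentration = 447 mg ÷ 1213 mL = 0.3685078 mg/mL
Rate = 32.4 mg/hr ÷ 0.3685078 mg/mL = 87.92215 mL/hr
Volume infused so far = 87.92215 mL/hr × 2.8 hr = 246.182 mL
Volume remaining = 1213 − 246.182 = 966.818 mL
New rate:
0.6 mg/min × 60 min/hr = 36 mg/hr
Rate = 36 mg/hr ÷ 0.3685078 mg/mL = 97.69128 mL/hr
Time remaining = 966.818 mL ÷ 97.69128 mL/hr = 9.896667 hr

9.9 hours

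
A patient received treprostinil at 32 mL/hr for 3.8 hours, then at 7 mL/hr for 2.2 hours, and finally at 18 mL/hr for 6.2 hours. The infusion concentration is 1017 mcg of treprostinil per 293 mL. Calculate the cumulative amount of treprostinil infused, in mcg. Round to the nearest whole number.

Concentration = 1017 mcg ÷ 293 mL = 3.47099 mcg/mL
Stage 1: 32 mL/hr × 3.8 hr = 121.6 mL → 121.6 mL × 3.47099 mcg/mL = 422.0724 mcg
Stage 2: 7 mL/hr × 2.2 hr = 15.4 mL → 15.4 mL × 3.47099 mcg/mL = 53.45324 mcg
Stage 3: 18 mL/hr × 6.2 hr = 111.6 mL → 111.6 mL × 3.47099 mcg/mL = 387.3625 mcg
Total = 422.0724 + 53.45324 + 387.3625 = 862.8881 mcg

863 mcg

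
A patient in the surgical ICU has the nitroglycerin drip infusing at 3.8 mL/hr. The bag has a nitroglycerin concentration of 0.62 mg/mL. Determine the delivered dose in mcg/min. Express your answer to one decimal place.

Concentration = 0.62 mg/mL = 620 mcg/mL
Drug rate = 3.8 mL/hr × 620 mcg/mL = 2356 mcg/hr
2356 mcg/hr ÷ 60 min/hr = 39.26667 mcg/min

39.3 mcg/min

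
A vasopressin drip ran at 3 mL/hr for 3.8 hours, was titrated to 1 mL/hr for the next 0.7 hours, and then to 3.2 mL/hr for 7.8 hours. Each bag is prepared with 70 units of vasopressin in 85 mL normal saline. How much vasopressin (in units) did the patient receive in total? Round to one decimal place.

30.5 units

Concentration = 70 units ÷ 85 mL = 0.8235294 units/mL
Stage 1: 3 mL/hr × 3.8 hr = 11.4 mL → 11.4 mL × 0.8235294 units/mL = 9.388235 units
Stage 2: 1 mL/hr × 0.7 hr = 0.7 mL → 0.7 mL × 0.8235294 units/mL = 0.5764706 units
Stage 3: 3.2 mL/hr × 7.8 hr = 24.96 mL → 24.96 mL × 0.8235294 units/mL = 20.55529 units
Total = 9.388235 + 0.5764706 + 20.55529 = 30.52 units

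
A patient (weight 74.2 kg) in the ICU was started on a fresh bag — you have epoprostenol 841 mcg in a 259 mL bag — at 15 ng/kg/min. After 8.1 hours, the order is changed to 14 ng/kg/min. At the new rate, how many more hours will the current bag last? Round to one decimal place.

4.8 hours

Initial rate:
Dose = 15 ng/kg/min × 74.2 kg = 1113 ng/min
1113 ng/min × 60 min/hr = 66780 ng/hr
Concentration = 841 mcg ÷ 259 mL = 3.247104 mcg/mL = 3247.104 ng/mL
Rate = 66780 ng/hr ÷ 3247.104 ng/mL = 20.56602 mL/hr
Volume infused so far = 20.56602 mL/hr × 8.1 hr = 166.5847 mL
Volume remaining = 259 − 166.5847 = 92.41527 mL
New rate:
Dose = 14 ng/kg/min × 74.2 kg = 1038.8 ng/min
1038.8 ng/min × 60 min/hr = 62328 ng/hr
Rate = 62328 ng/hr ÷ 3247.104 ng/mL = 19.19495 mL/hr
Time remaining = 92.41527 mL ÷ 19.19495 mL/hr = 4.814562 hr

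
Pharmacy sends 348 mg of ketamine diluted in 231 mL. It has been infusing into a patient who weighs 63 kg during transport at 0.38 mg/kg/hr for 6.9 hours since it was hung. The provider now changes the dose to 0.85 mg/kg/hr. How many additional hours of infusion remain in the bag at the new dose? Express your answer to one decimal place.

Initial rate:
Dose = 0.38 mg/kg/hr × 63 kg = 23.94 mg/hr
Concentration = 348 mg ÷ 231 mL = 1.506494 mg/mL
Rate = 23.94 mg/hr ÷ 1.506494 mg/mL = 15.89121 mL/hr
Volume infused so far = 15.89121 mL/hr × 6.9 hr = 109.6493 mL
Volume remaining = 231 − 109.6493 = 121.3507 mL
New rate:
Dose = 0.85 mg/kg/hr × 63 kg = 53.55 mg/hr
Rate = 53.55 mg/hr ÷ 1.506494 mg/mL = 35.54612 mL/hr
Time remaining = 121.3507 mL ÷ 35.54612 mL/hr = 3.413894 hr

3.4 hours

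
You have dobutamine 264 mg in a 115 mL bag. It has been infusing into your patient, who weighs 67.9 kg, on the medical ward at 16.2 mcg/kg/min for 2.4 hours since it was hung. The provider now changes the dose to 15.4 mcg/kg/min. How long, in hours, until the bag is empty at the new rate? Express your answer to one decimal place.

1.7 hours

Initial rate:
Dose = 16.2 mcg/kg/min × 67.9 kg = 1099.98 mcg/min
1099.98 mcg/min × 60 min/hr = 65998.8 mcg/hr
Concentration = 264 mg ÷ 115 mL = 2.295652 mg/mL = 2295.652 mcg/mL
Rate = 65998.8 mcg/hr ÷ 2295.652 mcg/mL = 28.74948 mL/hr
Volume infused so far = 28.74948 mL/hr × 2.4 hr = 68.99875 mL
Volume remaining = 115 − 68.99875 = 46.00125 mL
New rate:
Dose = 15.4 mcg/kg/min × 67.9 kg = 1045.66 mcg/min
1045.66 mcg/min × 60 min/hr = 62739.6 mcg/hr
Rate = 62739.6 mcg/hr ÷ 2295.652 mcg/mL = 27.32975 mL/hr
Time remaining = 46.00125 mL ÷ 27.32975 mL/hr = 1.683193 hr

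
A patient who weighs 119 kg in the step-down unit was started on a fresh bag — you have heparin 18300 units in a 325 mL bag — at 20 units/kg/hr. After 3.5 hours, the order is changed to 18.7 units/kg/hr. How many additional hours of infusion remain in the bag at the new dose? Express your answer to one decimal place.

4.5 hours

Initial rate:
Dose = 20 units/kg/hr × 119 kg = 2380 units/hr
Concentration = 18300 units ÷ 325 mL = 56.30769 units/mL
Rate = 2380 units/hr ÷ 56.30769 units/mL = 42.26776 mL/hr
Volume infused so far = 42.26776 mL/hr × 3.5 hr = 147.9372 mL
Volume remaining = 325 − 147.9372 = 177.0628 mL
New rate:
Dose = 18.7 units/kg/hr × 119 kg = 2225.3 units/hr
Rate = 2225.3 units/hr ÷ 56.30769 units/mL = 39.52036 mL/hr
Time remaining = 177.0628 mL ÷ 39.52036 mL/hr = 4.480295 hr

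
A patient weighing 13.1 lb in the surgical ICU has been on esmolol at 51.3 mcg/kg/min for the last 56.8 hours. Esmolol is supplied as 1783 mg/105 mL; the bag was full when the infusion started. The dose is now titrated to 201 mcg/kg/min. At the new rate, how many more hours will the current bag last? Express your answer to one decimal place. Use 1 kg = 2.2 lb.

10.3 hours

Initial rate:
Weight = 13.1 lb ÷ 2.2 lb/kg = 5.954545 kg
Dose = 51.3 mcg/kg/min × 5.954545 kg = 305.4682 mcg/min
305.4682 mcg/min × 60 min/hr = 18328.09 mcg/hr
Concentration = 1783 mg ÷ 105 mL = 16.98095 mg/mL = 16980.95 mcg/mL
Rate = 18328.09 mcg/hr ÷ 16980.95 mcg/mL = 1.079332 mL/hr
Volume infused so far = 1.079332 mL/hr × 56.8 hr = 61.30608 mL
Volume remaining = 105 − 61.30608 = 43.69392 mL
New rate:
Dose = 201 mcg/kg/min × 5.954545 kg = 1196.864 mcg/min
1196.864 mcg/min × 60 min/hr = 71811.82 mcg/hr
Rate = 71811.82 mcg/hr ÷ 16980.95 mcg/mL = 4.228963 mL/hr
Time remaining = 43.69392 mL ÷ 4.228963 mL/hr = 10.33207 hr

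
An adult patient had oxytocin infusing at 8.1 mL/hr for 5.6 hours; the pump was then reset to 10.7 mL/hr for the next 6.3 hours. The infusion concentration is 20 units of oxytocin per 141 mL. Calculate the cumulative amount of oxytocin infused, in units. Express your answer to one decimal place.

16.0 units

Concentration = 20 units ÷ 141 mL = 0.141844 units/mL
Stage 1: 8.1 mL/hr × 5.6 hr = 45.36 mL → 45.36 mL × 0.141844 units/mL = 6.434043 units
Stage 2: 10.7 mL/hr × 6.3 hr = 67.41 mL → 67.41 mL × 0.141844 units/mL = 9.561702 units
Total = 6.434043 + 9.561702 = 15.99574 units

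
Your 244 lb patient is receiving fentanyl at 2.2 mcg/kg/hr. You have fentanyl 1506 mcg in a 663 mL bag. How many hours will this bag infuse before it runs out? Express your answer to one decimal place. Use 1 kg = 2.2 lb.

6.2 hours

Weight = 244 lb ÷ 2.2 lb/kg = 110.9091 kg
Dose = 2.2 mcg/kg/hr × 110.9091 kg = 244 mcg/hr
Concentration = 1506 mcg ÷ 663 mL = 2.271493 mcg/mL
Rate = 244 mcg/hr ÷ 2.271493 mcg/mL = 107.4183 mL/hr
Duration = 663 mL ÷ 107.4183 mL/hr = 6.172131 hr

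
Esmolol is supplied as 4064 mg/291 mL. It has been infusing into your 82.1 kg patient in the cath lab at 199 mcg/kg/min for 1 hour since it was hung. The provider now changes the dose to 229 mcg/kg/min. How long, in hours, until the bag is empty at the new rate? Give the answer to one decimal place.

2.7 hours

Initial rate:
Dose = 199 mcg/kg/min × 82.1 kg = 16337.9 mcg/min
16337.9 mcg/min × 60 min/hr = 980274 mcg/hr
Concentration = 4064 mg ÷ 291 mL = 13.96564 mg/mL = 13965.64 mcg/mL
Rate = 980274 mcg/hr ÷ 13965.64 mcg/mL = 70.19186 mL/hr
Volume infused so far = 70.19186 mL/hr × 1 hr = 70.19186 mL
Volume remaining = 291 − 70.19186 = 220.8081 mL
New rate:
Dose = 229 mcg/kg/min × 82.1 kg = 18800.9 mcg/min
18800.9 mcg/min × 60 min/hr = 1128054 mcg/hr
Rate = 1128054 mcg/hr ÷ 13965.64 mcg/mL = 80.77355 mL/hr
Time remaining = 220.8081 mL ÷ 80.77355 mL/hr = 2.733669 hr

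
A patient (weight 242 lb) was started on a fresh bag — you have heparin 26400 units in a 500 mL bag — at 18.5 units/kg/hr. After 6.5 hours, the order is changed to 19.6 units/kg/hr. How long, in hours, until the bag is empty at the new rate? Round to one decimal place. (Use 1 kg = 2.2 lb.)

6.1 hours

Initial rate:
Weight = 242 lb ÷ 2.2 lb/kg = 110 kg
Dose = 18.5 units/kg/hr × 110 kg = 2035 units/hr
Concentration = 26400 units ÷ 500 mL = 52.8 units/mL
Rate = 2035 units/hr ÷ 52.8 units/mL = 38.54167 mL/hr
Volume infused so far = 38.54167 mL/hr × 6.5 hr = 250.5208 mL
Volume remaining = 500 − 250.5208 = 249.4792 mL
New rate:
Dose = 19.6 units/kg/hr × 110 kg = 2156 units/hr
Rate = 2156 units/hr ÷ 52.8 units/mL = 40.83333 mL/hr
Time remaining = 249.4792 mL ÷ 40.83333 mL/hr = 6.109694 hr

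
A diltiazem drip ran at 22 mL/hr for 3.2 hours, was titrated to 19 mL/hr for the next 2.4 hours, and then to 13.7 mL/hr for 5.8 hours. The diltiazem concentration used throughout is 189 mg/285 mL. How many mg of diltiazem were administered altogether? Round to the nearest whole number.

Concentration = 189 mg ÷ 285 mL = 0.6631579 mg/mL
Stage 1: 22 mL/hr × 3.2 hr = 70.4 mL → 70.4 mL × 0.6631579 mg/mL = 46.68632 mg
Stage 2: 19 mL/hr × 2.4 hr = 45.6 mL → 45.6 mL × 0.6631579 mg/mL = 30.24 mg
Stage 3: 13.7 mL/hr × 5.8 hr = 79.46 mL → 79.46 mL × 0.6631579 mg/mL = 52.69453 mg
Total = 46.68632 + 30.24 + 52.69453 = 129.6208 mg

130 mg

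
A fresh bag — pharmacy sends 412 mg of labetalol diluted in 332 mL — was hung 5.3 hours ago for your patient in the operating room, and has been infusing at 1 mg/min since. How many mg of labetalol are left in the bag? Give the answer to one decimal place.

1 mg/min × 60 min/hr = 60 mg/hr
Concentration = 412 mg ÷ 332 mL = 1.240964 mg/mL
Rate = 60 mg/hr ÷ 1.240964 mg/mL = 48.34951 mL/hr
Volume infused = 48.34951 mL/hr × 5.3 hr = 256.2524 mL
Volume remaining = 332 − 256.2524 = 75.74757 mL
Drug remaining = 75.74757 mL × 1.240964 mg/mL = 94 mg

94.0 mg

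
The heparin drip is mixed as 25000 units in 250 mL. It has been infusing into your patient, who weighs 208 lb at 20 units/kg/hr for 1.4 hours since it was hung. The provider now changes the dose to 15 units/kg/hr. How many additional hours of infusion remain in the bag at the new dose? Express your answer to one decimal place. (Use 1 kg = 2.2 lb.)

Initial rate:
Weight = 208 lb ÷ 2.2 lb/kg = 94.54545 kg
Dose = 20 units/kg/hr × 94.54545 kg = 1890.909 units/hr
Concentration = 25000 units ÷ 250 mL = 100 units/mL
Rate = 1890.909 units/hr ÷ 100 units/mL = 18.90909 mL/hr
Volume infused so far = 18.90909 mL/hr × 1.4 hr = 26.47273 mL
Volume remaining = 250 − 26.47273 = 223.5273 mL
New rate:
Dose = 15 units/kg/hr × 94.54545 kg = 1418.182 units/hr
Rate = 1418.182 units/hr ÷ 100 units/mL = 14.18182 mL/hr
Time remaining = 223.5273 mL ÷ 14.18182 mL/hr = 15.76154 hr

15.8 hours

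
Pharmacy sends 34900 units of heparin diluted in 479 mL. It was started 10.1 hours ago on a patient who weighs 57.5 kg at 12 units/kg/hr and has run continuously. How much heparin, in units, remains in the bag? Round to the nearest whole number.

Dose = 12 units/kg/hr × 57.5 kg = 690 units/hr
Concentration = 34900 units ÷ 479 mL = 72.86013 units/mL
Rate = 690 units/hr ÷ 72.86013 units/mL = 9.470201 mL/hr
Volume infused = 9.470201 mL/hr × 10.1 hr = 95.64903 mL
Volume remaining = 479 − 95.64903 = 383.351 mL
Drug remaining = 383.351 mL × 72.86013 units/mL = 27931 units

27931 units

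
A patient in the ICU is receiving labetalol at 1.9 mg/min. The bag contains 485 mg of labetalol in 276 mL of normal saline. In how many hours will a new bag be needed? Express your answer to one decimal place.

4.3 hours

1.9 mg/min × 60 min/hr = 114 mg/hr
Concentration = 485 mg ÷ 276 mL = 1.757246 mg/mL
Rate = 114 mg/hr ÷ 1.757246 mg/mL = 64.87423 mL/hr
Duration = 276 mL ÷ 64.87423 mL/hr = 4.254386 hr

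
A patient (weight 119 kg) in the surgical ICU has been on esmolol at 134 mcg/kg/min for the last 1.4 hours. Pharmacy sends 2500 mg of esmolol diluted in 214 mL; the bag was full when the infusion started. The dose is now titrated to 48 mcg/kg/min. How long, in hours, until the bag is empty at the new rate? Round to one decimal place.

Initial rate:
Dose = 134 mcg/kg/min × 119 kg = 15946 mcg/min
15946 mcg/min × 60 min/hr = 956760 mcg/hr
Concentration = 2500 mg ÷ 214 mL = 11.68224 mg/mL = 11682.24 mcg/mL
Rate = 956760 mcg/hr ÷ 11682.24 mcg/mL = 81.89866 mL/hr
Volume infused so far = 81.89866 mL/hr × 1.4 hr = 114.6581 mL
Volume remaining = 214 − 114.6581 = 99.34188 mL
New rate:
Dose = 48 mcg/kg/min × 119 kg = 5712 mcg/min
5712 mcg/min × 60 min/hr = 342720 mcg/hr
Rate = 342720 mcg/hr ÷ 11682.24 mcg/mL = 29.33683 mL/hr
Time remaining = 99.34188 mL ÷ 29.33683 mL/hr = 3.386251 hr

3.4 hours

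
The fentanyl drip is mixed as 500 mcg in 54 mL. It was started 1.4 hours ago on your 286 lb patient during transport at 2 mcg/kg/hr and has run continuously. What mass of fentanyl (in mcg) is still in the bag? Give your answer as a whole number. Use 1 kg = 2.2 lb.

Weight = 286 lb ÷ 2.2 lb/kg = 130 kg
Dose = 2 mcg/kg/hr × 130 kg = 260 mcg/hr
Concentration = 500 mcg ÷ 54 mL = 9.259259 mcg/mL
Rate = 260 mcg/hr ÷ 9.259259 mcg/mL = 28.08 mL/hr
Volume infused = 28.08 mL/hr × 1.4 hr = 39.312 mL
Volume remaining = 54 − 39.312 = 14.688 mL
Drug remaining = 14.688 mL × 9.259259 mcg/mL = 136 mcg

136 mcg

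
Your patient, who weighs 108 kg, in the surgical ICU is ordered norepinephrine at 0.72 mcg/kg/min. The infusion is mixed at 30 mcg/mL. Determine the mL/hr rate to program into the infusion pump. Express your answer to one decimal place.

Dose = 0.72 mcg/kg/min × 108 kg = 77.76 mcg/min
77.76 mcg/min × 60 min/hr = 4665.6 mcg/hr
Rate = 4665.6 mcg/hr ÷ 30 mcg/mL = 155.52 mL/hr

155.5 mL/hr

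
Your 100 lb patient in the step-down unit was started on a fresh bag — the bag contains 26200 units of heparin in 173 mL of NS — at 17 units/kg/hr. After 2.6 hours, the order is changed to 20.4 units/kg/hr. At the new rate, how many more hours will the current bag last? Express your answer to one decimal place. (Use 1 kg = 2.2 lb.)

26.1 hours

Initial rate:
Weight = 100 lb ÷ 2.2 lb/kg = 45.45455 kg
Dose = 17 units/kg/hr × 45.45455 kg = 772.7273 units/hr
Concentration = 26200 units ÷ 173 mL = 151.4451 units/mL
Rate = 772.7273 units/hr ÷ 151.4451 units/mL = 5.102359 mL/hr
Volume infused so far = 5.102359 mL/hr × 2.6 hr = 13.26613 mL
Volume remaining = 173 − 13.26613 = 159.7339 mL
New rate:
Dose = 20.4 units/kg/hr × 45.45455 kg = 927.2727 units/hr
Rate = 927.2727 units/hr ÷ 151.4451 units/mL = 6.122831 mL/hr
Time remaining = 159.7339 mL ÷ 6.122831 mL/hr = 26.08824 hr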